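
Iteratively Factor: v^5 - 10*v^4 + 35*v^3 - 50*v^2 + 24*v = (v - 1)*(v^4 - 9*v^3 + 26*v^2 - 24*v) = (v - 4)*(v - 1)*(v^3 - 5*v^2 + 6*v) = v*(v - 4)*(v - 1)*(v^2 - 5*v + 6) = v*(v - 4)*(v - 3)*(v - 1)*(v - 2)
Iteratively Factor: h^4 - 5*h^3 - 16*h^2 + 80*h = (h - 5)*(h^3 - 16*h) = h*(h - 5)*(h^2 - 16) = h*(h - 5)*(h - 4)*(h + 4)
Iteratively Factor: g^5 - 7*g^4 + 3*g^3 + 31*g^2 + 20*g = (g - 4)*(g^4 - 3*g^3 - 9*g^2 - 5*g) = g*(g - 4)*(g^3 - 3*g^2 - 9*g - 5) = g*(g - 5)*(g - 4)*(g^2 + 2*g + 1) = g*(g - 5)*(g - 4)*(g + 1)*(g + 1)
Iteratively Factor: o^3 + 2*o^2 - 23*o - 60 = (o - 5)*(o^2 + 7*o + 12) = (o - 5)*(o + 4)*(o + 3)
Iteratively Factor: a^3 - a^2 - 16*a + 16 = (a + 4)*(a^2 - 5*a + 4) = (a - 4)*(a + 4)*(a - 1)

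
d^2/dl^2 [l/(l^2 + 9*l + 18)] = 2*(l*(2*l + 9)^2 - 3*(l + 3)*(l^2 + 9*l + 18))/(l^2 + 9*l + 18)^3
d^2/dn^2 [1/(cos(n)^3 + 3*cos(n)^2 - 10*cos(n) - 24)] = ((-37*cos(n) + 24*cos(2*n) + 9*cos(3*n))*(cos(n)^3 + 3*cos(n)^2 - 10*cos(n) - 24)/4 + 2*(3*cos(n)^2 + 6*cos(n) - 10)^2*sin(n)^2)/(cos(n)^3 + 3*cos(n)^2 - 10*cos(n) - 24)^3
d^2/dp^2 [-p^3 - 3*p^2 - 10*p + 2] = -6*p - 6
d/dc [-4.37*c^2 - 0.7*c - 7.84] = -8.74*c - 0.7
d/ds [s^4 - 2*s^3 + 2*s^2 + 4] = 2*s*(2*s^2 - 3*s + 2)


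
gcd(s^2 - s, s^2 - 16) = 1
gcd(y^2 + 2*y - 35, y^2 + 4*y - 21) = y + 7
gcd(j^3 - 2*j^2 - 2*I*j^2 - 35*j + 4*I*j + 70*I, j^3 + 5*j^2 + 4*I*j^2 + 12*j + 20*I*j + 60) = j^2 + j*(5 - 2*I) - 10*I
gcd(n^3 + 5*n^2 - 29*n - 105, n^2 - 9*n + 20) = n - 5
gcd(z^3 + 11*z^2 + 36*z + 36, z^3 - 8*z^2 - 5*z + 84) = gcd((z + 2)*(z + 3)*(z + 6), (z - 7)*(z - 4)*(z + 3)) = z + 3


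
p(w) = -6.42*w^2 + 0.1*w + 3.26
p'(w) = 0.1 - 12.84*w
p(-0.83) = -1.25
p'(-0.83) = 10.76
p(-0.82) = -1.14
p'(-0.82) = 10.63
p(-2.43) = -34.89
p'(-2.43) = 31.30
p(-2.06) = -24.19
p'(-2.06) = 26.55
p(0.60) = 1.01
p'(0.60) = -7.60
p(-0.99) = -3.13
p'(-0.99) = 12.81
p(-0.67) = 0.31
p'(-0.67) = 8.70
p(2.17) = -26.75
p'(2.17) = -27.76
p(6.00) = -227.26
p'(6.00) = -76.94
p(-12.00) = -922.42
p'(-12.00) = 154.18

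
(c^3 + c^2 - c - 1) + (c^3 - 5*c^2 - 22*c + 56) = 2*c^3 - 4*c^2 - 23*c + 55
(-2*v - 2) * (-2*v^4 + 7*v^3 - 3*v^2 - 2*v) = 4*v^5 - 10*v^4 - 8*v^3 + 10*v^2 + 4*v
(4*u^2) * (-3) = -12*u^2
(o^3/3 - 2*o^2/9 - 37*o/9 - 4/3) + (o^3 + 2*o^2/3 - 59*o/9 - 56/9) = 4*o^3/3 + 4*o^2/9 - 32*o/3 - 68/9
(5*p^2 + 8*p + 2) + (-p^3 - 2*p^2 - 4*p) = -p^3 + 3*p^2 + 4*p + 2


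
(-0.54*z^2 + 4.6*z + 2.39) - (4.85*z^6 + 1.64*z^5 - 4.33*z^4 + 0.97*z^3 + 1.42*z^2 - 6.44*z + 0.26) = -4.85*z^6 - 1.64*z^5 + 4.33*z^4 - 0.97*z^3 - 1.96*z^2 + 11.04*z + 2.13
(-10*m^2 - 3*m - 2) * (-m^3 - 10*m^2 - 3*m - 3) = 10*m^5 + 103*m^4 + 62*m^3 + 59*m^2 + 15*m + 6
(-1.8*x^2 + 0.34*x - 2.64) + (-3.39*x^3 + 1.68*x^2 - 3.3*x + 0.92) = -3.39*x^3 - 0.12*x^2 - 2.96*x - 1.72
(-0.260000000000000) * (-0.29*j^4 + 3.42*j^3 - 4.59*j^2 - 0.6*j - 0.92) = 0.0754*j^4 - 0.8892*j^3 + 1.1934*j^2 + 0.156*j + 0.2392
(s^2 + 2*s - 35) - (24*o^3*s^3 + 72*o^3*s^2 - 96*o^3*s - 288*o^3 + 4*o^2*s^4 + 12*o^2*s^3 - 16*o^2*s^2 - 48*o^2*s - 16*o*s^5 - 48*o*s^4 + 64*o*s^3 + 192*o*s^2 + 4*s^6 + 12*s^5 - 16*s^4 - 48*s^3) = -24*o^3*s^3 - 72*o^3*s^2 + 96*o^3*s + 288*o^3 - 4*o^2*s^4 - 12*o^2*s^3 + 16*o^2*s^2 + 48*o^2*s + 16*o*s^5 + 48*o*s^4 - 64*o*s^3 - 192*o*s^2 - 4*s^6 - 12*s^5 + 16*s^4 + 48*s^3 + s^2 + 2*s - 35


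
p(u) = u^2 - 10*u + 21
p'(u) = 2*u - 10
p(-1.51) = 38.38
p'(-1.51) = -13.02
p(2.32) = 3.18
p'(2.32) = -5.36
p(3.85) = -2.68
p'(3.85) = -2.30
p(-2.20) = 47.84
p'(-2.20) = -14.40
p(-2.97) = 59.52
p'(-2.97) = -15.94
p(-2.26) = 48.71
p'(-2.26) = -14.52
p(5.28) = -3.92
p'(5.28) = 0.56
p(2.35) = 3.02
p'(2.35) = -5.30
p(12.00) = 45.00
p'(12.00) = 14.00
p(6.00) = -3.00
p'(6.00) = 2.00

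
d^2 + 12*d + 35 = (d + 5)*(d + 7)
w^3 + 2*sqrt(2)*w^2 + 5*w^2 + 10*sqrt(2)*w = w*(w + 5)*(w + 2*sqrt(2))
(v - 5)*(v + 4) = v^2 - v - 20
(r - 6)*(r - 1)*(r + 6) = r^3 - r^2 - 36*r + 36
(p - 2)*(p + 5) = p^2 + 3*p - 10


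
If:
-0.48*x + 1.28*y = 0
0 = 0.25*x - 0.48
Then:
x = 1.92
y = 0.72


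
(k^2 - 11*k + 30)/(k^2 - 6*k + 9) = (k^2 - 11*k + 30)/(k^2 - 6*k + 9)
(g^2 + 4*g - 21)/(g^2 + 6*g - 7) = (g - 3)/(g - 1)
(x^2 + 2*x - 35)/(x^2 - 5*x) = (x + 7)/x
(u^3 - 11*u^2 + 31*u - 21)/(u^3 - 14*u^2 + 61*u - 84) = (u - 1)/(u - 4)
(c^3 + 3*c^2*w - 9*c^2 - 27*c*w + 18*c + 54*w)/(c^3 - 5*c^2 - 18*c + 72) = (c + 3*w)/(c + 4)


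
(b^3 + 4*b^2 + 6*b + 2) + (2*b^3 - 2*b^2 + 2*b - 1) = 3*b^3 + 2*b^2 + 8*b + 1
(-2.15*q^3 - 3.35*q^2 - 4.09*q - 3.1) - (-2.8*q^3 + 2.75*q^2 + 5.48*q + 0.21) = 0.65*q^3 - 6.1*q^2 - 9.57*q - 3.31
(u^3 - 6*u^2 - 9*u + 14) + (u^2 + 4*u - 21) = u^3 - 5*u^2 - 5*u - 7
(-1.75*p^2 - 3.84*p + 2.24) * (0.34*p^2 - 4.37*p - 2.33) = -0.595*p^4 + 6.3419*p^3 + 21.6199*p^2 - 0.841600000000001*p - 5.2192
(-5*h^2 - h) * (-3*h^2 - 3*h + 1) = 15*h^4 + 18*h^3 - 2*h^2 - h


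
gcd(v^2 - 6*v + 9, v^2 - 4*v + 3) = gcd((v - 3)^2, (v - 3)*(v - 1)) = v - 3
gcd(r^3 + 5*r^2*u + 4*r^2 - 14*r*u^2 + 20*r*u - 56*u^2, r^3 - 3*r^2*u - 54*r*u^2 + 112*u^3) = r^2 + 5*r*u - 14*u^2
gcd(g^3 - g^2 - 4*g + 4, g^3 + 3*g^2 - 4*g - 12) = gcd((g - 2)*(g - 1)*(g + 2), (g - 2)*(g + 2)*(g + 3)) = g^2 - 4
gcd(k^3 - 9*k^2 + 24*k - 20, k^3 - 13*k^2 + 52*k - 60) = k^2 - 7*k + 10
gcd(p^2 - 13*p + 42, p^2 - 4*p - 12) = p - 6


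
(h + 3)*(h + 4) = h^2 + 7*h + 12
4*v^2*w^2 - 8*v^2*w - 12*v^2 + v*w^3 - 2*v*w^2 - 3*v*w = (4*v + w)*(w - 3)*(v*w + v)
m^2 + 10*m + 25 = (m + 5)^2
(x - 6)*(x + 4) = x^2 - 2*x - 24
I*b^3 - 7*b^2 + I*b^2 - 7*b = b*(b + 7*I)*(I*b + I)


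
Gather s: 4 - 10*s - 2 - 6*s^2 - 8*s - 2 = -6*s^2 - 18*s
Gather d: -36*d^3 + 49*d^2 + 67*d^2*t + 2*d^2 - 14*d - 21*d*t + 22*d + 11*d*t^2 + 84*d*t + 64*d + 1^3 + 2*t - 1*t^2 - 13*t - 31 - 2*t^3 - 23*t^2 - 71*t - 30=-36*d^3 + d^2*(67*t + 51) + d*(11*t^2 + 63*t + 72) - 2*t^3 - 24*t^2 - 82*t - 60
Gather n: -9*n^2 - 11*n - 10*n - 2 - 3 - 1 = -9*n^2 - 21*n - 6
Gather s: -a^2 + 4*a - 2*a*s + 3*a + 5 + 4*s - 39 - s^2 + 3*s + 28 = -a^2 + 7*a - s^2 + s*(7 - 2*a) - 6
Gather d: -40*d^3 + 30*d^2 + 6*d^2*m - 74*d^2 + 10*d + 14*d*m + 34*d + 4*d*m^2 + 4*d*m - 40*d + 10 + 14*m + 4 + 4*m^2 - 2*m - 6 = -40*d^3 + d^2*(6*m - 44) + d*(4*m^2 + 18*m + 4) + 4*m^2 + 12*m + 8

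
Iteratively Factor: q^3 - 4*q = (q)*(q^2 - 4) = q*(q - 2)*(q + 2)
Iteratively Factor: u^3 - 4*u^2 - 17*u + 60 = (u + 4)*(u^2 - 8*u + 15) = (u - 3)*(u + 4)*(u - 5)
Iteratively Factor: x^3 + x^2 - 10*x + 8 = (x - 1)*(x^2 + 2*x - 8) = (x - 1)*(x + 4)*(x - 2)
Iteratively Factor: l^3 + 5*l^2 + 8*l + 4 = (l + 2)*(l^2 + 3*l + 2) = (l + 2)^2*(l + 1)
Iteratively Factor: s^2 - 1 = (s - 1)*(s + 1)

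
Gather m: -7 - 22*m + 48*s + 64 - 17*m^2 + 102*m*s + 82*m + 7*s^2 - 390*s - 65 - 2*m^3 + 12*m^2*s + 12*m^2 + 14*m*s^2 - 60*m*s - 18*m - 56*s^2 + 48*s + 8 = -2*m^3 + m^2*(12*s - 5) + m*(14*s^2 + 42*s + 42) - 49*s^2 - 294*s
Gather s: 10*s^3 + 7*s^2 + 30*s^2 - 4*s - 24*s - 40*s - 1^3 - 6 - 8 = 10*s^3 + 37*s^2 - 68*s - 15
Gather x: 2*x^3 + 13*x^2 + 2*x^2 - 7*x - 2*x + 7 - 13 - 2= 2*x^3 + 15*x^2 - 9*x - 8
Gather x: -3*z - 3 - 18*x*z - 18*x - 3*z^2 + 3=x*(-18*z - 18) - 3*z^2 - 3*z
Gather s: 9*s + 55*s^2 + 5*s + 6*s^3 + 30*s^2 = 6*s^3 + 85*s^2 + 14*s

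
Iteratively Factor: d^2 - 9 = (d - 3)*(d + 3)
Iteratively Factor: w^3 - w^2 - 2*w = (w - 2)*(w^2 + w) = w*(w - 2)*(w + 1)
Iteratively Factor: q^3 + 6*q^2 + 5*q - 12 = (q + 3)*(q^2 + 3*q - 4) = (q - 1)*(q + 3)*(q + 4)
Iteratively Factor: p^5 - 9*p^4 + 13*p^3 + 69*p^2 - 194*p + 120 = (p + 3)*(p^4 - 12*p^3 + 49*p^2 - 78*p + 40) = (p - 5)*(p + 3)*(p^3 - 7*p^2 + 14*p - 8) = (p - 5)*(p - 2)*(p + 3)*(p^2 - 5*p + 4) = (p - 5)*(p - 4)*(p - 2)*(p + 3)*(p - 1)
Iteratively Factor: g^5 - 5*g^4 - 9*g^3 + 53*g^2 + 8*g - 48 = (g - 4)*(g^4 - g^3 - 13*g^2 + g + 12) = (g - 4)*(g + 1)*(g^3 - 2*g^2 - 11*g + 12) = (g - 4)*(g + 1)*(g + 3)*(g^2 - 5*g + 4) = (g - 4)*(g - 1)*(g + 1)*(g + 3)*(g - 4)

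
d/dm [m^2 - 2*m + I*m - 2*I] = 2*m - 2 + I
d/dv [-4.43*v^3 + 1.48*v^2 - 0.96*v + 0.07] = -13.29*v^2 + 2.96*v - 0.96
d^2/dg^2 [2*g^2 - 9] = 4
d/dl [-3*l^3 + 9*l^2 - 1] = 9*l*(2 - l)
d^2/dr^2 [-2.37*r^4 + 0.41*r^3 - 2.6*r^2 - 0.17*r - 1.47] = -28.44*r^2 + 2.46*r - 5.2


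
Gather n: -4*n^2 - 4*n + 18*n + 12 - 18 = -4*n^2 + 14*n - 6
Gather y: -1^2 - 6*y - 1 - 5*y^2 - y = -5*y^2 - 7*y - 2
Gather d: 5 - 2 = 3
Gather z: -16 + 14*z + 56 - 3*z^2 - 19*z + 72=-3*z^2 - 5*z + 112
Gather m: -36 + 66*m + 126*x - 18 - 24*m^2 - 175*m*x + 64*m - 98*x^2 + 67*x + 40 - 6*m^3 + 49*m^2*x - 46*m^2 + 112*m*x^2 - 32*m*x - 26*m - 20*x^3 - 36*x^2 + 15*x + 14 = -6*m^3 + m^2*(49*x - 70) + m*(112*x^2 - 207*x + 104) - 20*x^3 - 134*x^2 + 208*x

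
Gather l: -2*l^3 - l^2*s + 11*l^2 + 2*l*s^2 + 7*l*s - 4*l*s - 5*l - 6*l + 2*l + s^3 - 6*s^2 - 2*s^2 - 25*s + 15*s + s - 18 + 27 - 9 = -2*l^3 + l^2*(11 - s) + l*(2*s^2 + 3*s - 9) + s^3 - 8*s^2 - 9*s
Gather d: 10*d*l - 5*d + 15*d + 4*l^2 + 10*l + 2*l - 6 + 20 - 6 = d*(10*l + 10) + 4*l^2 + 12*l + 8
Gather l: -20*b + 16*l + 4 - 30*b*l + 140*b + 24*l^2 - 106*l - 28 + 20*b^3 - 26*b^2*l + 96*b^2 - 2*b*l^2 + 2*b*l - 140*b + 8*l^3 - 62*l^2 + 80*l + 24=20*b^3 + 96*b^2 - 20*b + 8*l^3 + l^2*(-2*b - 38) + l*(-26*b^2 - 28*b - 10)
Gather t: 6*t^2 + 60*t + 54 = 6*t^2 + 60*t + 54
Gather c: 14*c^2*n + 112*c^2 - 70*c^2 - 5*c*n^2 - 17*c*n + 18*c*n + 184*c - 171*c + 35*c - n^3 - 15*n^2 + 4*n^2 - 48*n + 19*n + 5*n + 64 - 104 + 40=c^2*(14*n + 42) + c*(-5*n^2 + n + 48) - n^3 - 11*n^2 - 24*n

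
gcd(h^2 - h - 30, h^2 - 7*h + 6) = h - 6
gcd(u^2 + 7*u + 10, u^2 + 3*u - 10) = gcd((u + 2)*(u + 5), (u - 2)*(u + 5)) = u + 5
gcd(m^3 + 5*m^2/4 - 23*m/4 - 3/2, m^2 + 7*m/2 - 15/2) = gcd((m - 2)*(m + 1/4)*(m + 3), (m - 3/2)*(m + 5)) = 1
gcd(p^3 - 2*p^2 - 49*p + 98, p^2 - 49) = p^2 - 49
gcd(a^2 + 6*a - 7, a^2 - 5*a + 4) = a - 1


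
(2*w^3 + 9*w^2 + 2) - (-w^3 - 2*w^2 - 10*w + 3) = 3*w^3 + 11*w^2 + 10*w - 1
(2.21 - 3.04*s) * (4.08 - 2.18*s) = 6.6272*s^2 - 17.221*s + 9.0168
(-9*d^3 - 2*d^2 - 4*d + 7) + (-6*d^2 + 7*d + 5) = -9*d^3 - 8*d^2 + 3*d + 12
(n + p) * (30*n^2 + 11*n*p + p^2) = 30*n^3 + 41*n^2*p + 12*n*p^2 + p^3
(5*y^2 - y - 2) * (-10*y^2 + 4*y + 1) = -50*y^4 + 30*y^3 + 21*y^2 - 9*y - 2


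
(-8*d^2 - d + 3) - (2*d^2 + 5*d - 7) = -10*d^2 - 6*d + 10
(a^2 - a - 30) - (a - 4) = a^2 - 2*a - 26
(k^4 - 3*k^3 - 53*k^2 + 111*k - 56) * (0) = 0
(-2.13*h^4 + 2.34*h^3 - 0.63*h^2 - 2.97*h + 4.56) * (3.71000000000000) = -7.9023*h^4 + 8.6814*h^3 - 2.3373*h^2 - 11.0187*h + 16.9176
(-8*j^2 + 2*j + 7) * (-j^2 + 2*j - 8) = 8*j^4 - 18*j^3 + 61*j^2 - 2*j - 56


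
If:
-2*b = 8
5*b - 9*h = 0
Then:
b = -4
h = -20/9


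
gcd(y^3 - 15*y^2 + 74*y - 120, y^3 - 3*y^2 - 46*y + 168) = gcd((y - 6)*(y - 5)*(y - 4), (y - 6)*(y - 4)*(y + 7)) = y^2 - 10*y + 24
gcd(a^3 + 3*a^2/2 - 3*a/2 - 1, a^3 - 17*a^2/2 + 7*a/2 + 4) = a^2 - a/2 - 1/2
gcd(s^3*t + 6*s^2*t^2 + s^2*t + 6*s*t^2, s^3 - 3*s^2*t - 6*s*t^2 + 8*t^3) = 1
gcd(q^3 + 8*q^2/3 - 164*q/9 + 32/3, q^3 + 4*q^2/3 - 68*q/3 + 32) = q^2 + 10*q/3 - 16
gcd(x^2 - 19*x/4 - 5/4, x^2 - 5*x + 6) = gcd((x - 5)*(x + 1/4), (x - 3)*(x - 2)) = 1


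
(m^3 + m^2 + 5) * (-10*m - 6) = -10*m^4 - 16*m^3 - 6*m^2 - 50*m - 30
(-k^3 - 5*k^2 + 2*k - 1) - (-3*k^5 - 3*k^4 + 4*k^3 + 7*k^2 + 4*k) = 3*k^5 + 3*k^4 - 5*k^3 - 12*k^2 - 2*k - 1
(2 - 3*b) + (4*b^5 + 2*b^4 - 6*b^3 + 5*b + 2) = 4*b^5 + 2*b^4 - 6*b^3 + 2*b + 4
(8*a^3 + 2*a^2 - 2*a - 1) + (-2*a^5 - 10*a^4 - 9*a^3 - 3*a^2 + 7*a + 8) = -2*a^5 - 10*a^4 - a^3 - a^2 + 5*a + 7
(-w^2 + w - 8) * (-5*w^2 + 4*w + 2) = 5*w^4 - 9*w^3 + 42*w^2 - 30*w - 16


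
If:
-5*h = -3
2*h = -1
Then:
No Solution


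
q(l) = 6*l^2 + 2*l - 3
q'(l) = 12*l + 2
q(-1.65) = 10.04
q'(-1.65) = -17.80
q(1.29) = 9.56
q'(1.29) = 17.48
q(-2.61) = 32.65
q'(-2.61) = -29.32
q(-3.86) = 78.68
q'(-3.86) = -44.32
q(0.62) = 0.55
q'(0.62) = 9.44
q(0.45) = -0.88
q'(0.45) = 7.40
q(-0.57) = -2.19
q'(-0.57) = -4.84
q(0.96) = 4.45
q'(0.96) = 13.52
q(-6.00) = 201.00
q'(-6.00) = -70.00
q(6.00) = 225.00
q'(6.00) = 74.00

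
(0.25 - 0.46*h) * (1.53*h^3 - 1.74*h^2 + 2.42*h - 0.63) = -0.7038*h^4 + 1.1829*h^3 - 1.5482*h^2 + 0.8948*h - 0.1575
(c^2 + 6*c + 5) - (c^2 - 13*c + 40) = 19*c - 35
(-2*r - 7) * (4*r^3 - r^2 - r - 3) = -8*r^4 - 26*r^3 + 9*r^2 + 13*r + 21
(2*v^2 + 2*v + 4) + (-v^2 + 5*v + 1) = v^2 + 7*v + 5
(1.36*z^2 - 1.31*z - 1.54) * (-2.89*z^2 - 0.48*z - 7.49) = -3.9304*z^4 + 3.1331*z^3 - 5.107*z^2 + 10.5511*z + 11.5346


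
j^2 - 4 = (j - 2)*(j + 2)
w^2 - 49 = (w - 7)*(w + 7)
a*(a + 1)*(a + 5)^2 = a^4 + 11*a^3 + 35*a^2 + 25*a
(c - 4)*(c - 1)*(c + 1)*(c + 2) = c^4 - 2*c^3 - 9*c^2 + 2*c + 8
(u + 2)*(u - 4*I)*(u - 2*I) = u^3 + 2*u^2 - 6*I*u^2 - 8*u - 12*I*u - 16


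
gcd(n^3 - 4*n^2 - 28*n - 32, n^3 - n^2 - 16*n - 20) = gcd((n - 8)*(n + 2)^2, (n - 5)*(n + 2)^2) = n^2 + 4*n + 4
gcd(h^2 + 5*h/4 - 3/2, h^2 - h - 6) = h + 2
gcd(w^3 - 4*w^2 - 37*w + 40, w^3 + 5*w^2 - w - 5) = w^2 + 4*w - 5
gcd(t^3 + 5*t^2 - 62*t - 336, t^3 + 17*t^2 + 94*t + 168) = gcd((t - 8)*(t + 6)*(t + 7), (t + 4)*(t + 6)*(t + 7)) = t^2 + 13*t + 42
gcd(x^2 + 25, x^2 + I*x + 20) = x + 5*I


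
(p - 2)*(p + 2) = p^2 - 4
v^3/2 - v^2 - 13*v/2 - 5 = (v/2 + 1)*(v - 5)*(v + 1)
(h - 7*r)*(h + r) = h^2 - 6*h*r - 7*r^2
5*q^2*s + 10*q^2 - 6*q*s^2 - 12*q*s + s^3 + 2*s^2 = (-5*q + s)*(-q + s)*(s + 2)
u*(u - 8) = u^2 - 8*u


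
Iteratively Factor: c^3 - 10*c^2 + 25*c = (c)*(c^2 - 10*c + 25) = c*(c - 5)*(c - 5)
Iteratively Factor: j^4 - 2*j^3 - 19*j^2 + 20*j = (j - 1)*(j^3 - j^2 - 20*j) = (j - 1)*(j + 4)*(j^2 - 5*j) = j*(j - 1)*(j + 4)*(j - 5)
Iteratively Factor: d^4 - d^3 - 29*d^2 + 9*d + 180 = (d - 5)*(d^3 + 4*d^2 - 9*d - 36) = (d - 5)*(d + 3)*(d^2 + d - 12) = (d - 5)*(d + 3)*(d + 4)*(d - 3)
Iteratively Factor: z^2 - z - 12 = (z + 3)*(z - 4)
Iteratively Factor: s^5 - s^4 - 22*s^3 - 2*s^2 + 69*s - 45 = (s + 3)*(s^4 - 4*s^3 - 10*s^2 + 28*s - 15) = (s - 5)*(s + 3)*(s^3 + s^2 - 5*s + 3) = (s - 5)*(s - 1)*(s + 3)*(s^2 + 2*s - 3) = (s - 5)*(s - 1)*(s + 3)^2*(s - 1)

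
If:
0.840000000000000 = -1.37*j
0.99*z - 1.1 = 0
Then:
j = -0.61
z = 1.11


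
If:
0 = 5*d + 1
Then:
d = -1/5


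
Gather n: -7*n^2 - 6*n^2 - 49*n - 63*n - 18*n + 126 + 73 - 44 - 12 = -13*n^2 - 130*n + 143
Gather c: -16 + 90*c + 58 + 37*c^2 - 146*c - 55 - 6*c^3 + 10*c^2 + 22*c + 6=-6*c^3 + 47*c^2 - 34*c - 7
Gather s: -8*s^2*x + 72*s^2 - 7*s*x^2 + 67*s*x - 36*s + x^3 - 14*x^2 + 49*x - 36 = s^2*(72 - 8*x) + s*(-7*x^2 + 67*x - 36) + x^3 - 14*x^2 + 49*x - 36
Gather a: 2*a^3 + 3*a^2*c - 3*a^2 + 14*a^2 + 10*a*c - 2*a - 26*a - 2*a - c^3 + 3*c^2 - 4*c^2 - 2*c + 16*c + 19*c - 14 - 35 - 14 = 2*a^3 + a^2*(3*c + 11) + a*(10*c - 30) - c^3 - c^2 + 33*c - 63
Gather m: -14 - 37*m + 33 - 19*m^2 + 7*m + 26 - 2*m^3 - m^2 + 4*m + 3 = -2*m^3 - 20*m^2 - 26*m + 48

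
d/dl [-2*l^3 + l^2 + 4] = 2*l*(1 - 3*l)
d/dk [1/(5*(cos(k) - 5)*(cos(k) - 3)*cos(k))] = (3*sin(k) + 15*sin(k)/cos(k)^2 - 16*tan(k))/(5*(cos(k) - 5)^2*(cos(k) - 3)^2)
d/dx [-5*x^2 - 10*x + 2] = -10*x - 10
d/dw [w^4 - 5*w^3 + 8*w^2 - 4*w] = 4*w^3 - 15*w^2 + 16*w - 4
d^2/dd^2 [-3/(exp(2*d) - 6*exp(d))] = 6*((exp(d) - 6)*(2*exp(d) - 3) - 4*(exp(d) - 3)^2)*exp(-d)/(exp(d) - 6)^3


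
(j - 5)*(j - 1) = j^2 - 6*j + 5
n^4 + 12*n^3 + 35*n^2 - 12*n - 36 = (n - 1)*(n + 1)*(n + 6)^2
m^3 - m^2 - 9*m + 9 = (m - 3)*(m - 1)*(m + 3)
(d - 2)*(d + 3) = d^2 + d - 6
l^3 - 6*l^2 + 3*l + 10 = (l - 5)*(l - 2)*(l + 1)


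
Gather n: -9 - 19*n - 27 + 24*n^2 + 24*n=24*n^2 + 5*n - 36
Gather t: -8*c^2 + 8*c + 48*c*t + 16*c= -8*c^2 + 48*c*t + 24*c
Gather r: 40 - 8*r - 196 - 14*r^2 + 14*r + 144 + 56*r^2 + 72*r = 42*r^2 + 78*r - 12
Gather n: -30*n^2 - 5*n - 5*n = -30*n^2 - 10*n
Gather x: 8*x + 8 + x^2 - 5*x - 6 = x^2 + 3*x + 2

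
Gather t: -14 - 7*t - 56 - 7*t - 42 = -14*t - 112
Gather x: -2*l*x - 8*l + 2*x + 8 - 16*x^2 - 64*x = -8*l - 16*x^2 + x*(-2*l - 62) + 8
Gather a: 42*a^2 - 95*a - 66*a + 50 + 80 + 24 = 42*a^2 - 161*a + 154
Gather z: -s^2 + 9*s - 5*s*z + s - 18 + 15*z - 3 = -s^2 + 10*s + z*(15 - 5*s) - 21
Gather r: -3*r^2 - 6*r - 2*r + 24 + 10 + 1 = -3*r^2 - 8*r + 35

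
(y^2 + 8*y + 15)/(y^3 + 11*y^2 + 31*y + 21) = (y + 5)/(y^2 + 8*y + 7)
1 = 1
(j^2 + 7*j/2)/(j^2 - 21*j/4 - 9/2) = 2*j*(2*j + 7)/(4*j^2 - 21*j - 18)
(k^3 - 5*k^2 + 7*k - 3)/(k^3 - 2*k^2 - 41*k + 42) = (k^2 - 4*k + 3)/(k^2 - k - 42)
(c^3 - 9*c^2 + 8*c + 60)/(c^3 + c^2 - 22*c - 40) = (c - 6)/(c + 4)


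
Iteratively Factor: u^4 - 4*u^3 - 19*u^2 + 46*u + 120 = (u - 4)*(u^3 - 19*u - 30) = (u - 4)*(u + 3)*(u^2 - 3*u - 10) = (u - 4)*(u + 2)*(u + 3)*(u - 5)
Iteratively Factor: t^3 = (t)*(t^2) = t^2*(t)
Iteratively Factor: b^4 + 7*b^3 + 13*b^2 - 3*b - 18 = (b + 2)*(b^3 + 5*b^2 + 3*b - 9) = (b - 1)*(b + 2)*(b^2 + 6*b + 9) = (b - 1)*(b + 2)*(b + 3)*(b + 3)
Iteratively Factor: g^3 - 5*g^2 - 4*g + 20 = (g - 2)*(g^2 - 3*g - 10) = (g - 5)*(g - 2)*(g + 2)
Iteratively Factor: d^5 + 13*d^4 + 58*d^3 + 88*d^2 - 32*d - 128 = (d + 4)*(d^4 + 9*d^3 + 22*d^2 - 32) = (d + 4)^2*(d^3 + 5*d^2 + 2*d - 8) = (d + 4)^3*(d^2 + d - 2) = (d - 1)*(d + 4)^3*(d + 2)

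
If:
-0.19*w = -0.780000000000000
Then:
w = 4.11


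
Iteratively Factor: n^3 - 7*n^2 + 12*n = (n - 4)*(n^2 - 3*n) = n*(n - 4)*(n - 3)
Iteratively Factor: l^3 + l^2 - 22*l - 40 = (l + 2)*(l^2 - l - 20) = (l + 2)*(l + 4)*(l - 5)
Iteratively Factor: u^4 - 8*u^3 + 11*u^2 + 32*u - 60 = (u + 2)*(u^3 - 10*u^2 + 31*u - 30) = (u - 2)*(u + 2)*(u^2 - 8*u + 15) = (u - 3)*(u - 2)*(u + 2)*(u - 5)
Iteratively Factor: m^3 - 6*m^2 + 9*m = (m - 3)*(m^2 - 3*m) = m*(m - 3)*(m - 3)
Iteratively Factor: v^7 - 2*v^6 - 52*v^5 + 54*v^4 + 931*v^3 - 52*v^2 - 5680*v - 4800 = (v - 5)*(v^6 + 3*v^5 - 37*v^4 - 131*v^3 + 276*v^2 + 1328*v + 960) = (v - 5)^2*(v^5 + 8*v^4 + 3*v^3 - 116*v^2 - 304*v - 192) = (v - 5)^2*(v + 4)*(v^4 + 4*v^3 - 13*v^2 - 64*v - 48) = (v - 5)^2*(v + 1)*(v + 4)*(v^3 + 3*v^2 - 16*v - 48) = (v - 5)^2*(v + 1)*(v + 3)*(v + 4)*(v^2 - 16) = (v - 5)^2*(v - 4)*(v + 1)*(v + 3)*(v + 4)*(v + 4)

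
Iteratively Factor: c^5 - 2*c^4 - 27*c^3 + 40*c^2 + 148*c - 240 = (c + 3)*(c^4 - 5*c^3 - 12*c^2 + 76*c - 80) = (c - 5)*(c + 3)*(c^3 - 12*c + 16) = (c - 5)*(c + 3)*(c + 4)*(c^2 - 4*c + 4) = (c - 5)*(c - 2)*(c + 3)*(c + 4)*(c - 2)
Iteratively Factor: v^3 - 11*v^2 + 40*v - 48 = (v - 3)*(v^2 - 8*v + 16) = (v - 4)*(v - 3)*(v - 4)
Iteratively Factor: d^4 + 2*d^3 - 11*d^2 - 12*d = (d)*(d^3 + 2*d^2 - 11*d - 12) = d*(d - 3)*(d^2 + 5*d + 4) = d*(d - 3)*(d + 4)*(d + 1)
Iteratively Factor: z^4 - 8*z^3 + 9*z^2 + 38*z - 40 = (z + 2)*(z^3 - 10*z^2 + 29*z - 20) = (z - 1)*(z + 2)*(z^2 - 9*z + 20) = (z - 4)*(z - 1)*(z + 2)*(z - 5)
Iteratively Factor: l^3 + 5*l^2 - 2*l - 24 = (l + 3)*(l^2 + 2*l - 8) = (l - 2)*(l + 3)*(l + 4)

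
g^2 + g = g*(g + 1)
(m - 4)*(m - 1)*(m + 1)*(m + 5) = m^4 + m^3 - 21*m^2 - m + 20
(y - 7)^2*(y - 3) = y^3 - 17*y^2 + 91*y - 147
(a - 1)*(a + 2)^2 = a^3 + 3*a^2 - 4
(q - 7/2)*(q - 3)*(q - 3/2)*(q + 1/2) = q^4 - 15*q^3/2 + 65*q^2/4 - 45*q/8 - 63/8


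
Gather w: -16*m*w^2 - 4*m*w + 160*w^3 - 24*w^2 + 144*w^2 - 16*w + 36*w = 160*w^3 + w^2*(120 - 16*m) + w*(20 - 4*m)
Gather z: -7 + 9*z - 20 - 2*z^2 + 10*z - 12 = -2*z^2 + 19*z - 39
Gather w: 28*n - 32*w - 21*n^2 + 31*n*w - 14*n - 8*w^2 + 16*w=-21*n^2 + 14*n - 8*w^2 + w*(31*n - 16)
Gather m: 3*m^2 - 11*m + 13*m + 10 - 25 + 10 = 3*m^2 + 2*m - 5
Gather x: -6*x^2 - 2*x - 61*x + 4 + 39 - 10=-6*x^2 - 63*x + 33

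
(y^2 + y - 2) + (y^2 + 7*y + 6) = 2*y^2 + 8*y + 4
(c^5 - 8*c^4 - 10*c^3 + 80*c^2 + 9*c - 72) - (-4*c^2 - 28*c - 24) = c^5 - 8*c^4 - 10*c^3 + 84*c^2 + 37*c - 48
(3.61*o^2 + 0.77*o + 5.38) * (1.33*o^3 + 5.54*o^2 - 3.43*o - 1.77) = 4.8013*o^5 + 21.0235*o^4 - 0.9611*o^3 + 20.7744*o^2 - 19.8163*o - 9.5226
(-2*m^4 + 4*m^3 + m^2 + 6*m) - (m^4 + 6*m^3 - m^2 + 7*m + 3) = -3*m^4 - 2*m^3 + 2*m^2 - m - 3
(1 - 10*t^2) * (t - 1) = -10*t^3 + 10*t^2 + t - 1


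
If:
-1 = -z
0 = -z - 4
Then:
No Solution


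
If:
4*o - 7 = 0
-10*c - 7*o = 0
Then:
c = -49/40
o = 7/4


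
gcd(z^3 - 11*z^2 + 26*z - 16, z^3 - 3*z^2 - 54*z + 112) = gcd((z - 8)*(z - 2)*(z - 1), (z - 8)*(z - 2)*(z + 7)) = z^2 - 10*z + 16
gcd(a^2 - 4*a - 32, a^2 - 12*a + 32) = a - 8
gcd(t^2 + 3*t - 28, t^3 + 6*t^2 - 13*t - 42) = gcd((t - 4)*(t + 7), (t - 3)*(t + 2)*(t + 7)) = t + 7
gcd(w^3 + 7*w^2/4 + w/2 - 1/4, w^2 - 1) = w + 1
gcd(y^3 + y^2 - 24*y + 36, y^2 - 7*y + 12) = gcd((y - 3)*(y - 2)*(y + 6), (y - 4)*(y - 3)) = y - 3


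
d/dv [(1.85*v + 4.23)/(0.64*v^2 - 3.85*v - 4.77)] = (-1.184*v^2 - 5.4144*v + 7.461)/(0.4096*v^4 - 4.928*v^3 + 8.7169*v^2 + 36.729*v + 22.7529)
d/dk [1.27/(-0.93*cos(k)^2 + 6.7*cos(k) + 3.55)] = (8.509 - 2.3622*cos(k))*sin(k)/(-0.93*cos(k)^2 + 6.7*cos(k) + 3.55)^2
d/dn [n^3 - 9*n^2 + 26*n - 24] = 3*n^2 - 18*n + 26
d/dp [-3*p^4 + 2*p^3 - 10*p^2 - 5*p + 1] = -12*p^3 + 6*p^2 - 20*p - 5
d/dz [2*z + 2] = 2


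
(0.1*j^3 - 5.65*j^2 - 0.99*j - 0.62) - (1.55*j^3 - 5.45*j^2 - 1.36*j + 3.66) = -1.45*j^3 - 0.2*j^2 + 0.37*j - 4.28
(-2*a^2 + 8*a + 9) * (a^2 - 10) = -2*a^4 + 8*a^3 + 29*a^2 - 80*a - 90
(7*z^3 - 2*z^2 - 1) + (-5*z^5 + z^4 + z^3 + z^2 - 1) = -5*z^5 + z^4 + 8*z^3 - z^2 - 2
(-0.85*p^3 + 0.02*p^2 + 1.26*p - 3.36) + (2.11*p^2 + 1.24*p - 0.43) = -0.85*p^3 + 2.13*p^2 + 2.5*p - 3.79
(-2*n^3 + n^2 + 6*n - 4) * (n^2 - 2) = -2*n^5 + n^4 + 10*n^3 - 6*n^2 - 12*n + 8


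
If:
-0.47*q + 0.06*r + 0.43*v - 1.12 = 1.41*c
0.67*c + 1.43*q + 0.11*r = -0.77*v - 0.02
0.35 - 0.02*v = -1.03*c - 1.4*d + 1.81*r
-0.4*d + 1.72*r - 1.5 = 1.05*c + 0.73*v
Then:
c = 0.656898786645177*v - 0.886781714895701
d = 0.855329129215299*v + 1.18687282479213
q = 0.354825228502767 - 0.925035149322204*v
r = 1.02434614980439*v + 0.606760656556026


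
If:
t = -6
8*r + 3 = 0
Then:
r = -3/8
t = -6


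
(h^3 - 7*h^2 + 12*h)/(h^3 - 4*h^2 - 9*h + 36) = h/(h + 3)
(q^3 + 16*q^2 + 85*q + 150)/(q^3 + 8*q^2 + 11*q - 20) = (q^2 + 11*q + 30)/(q^2 + 3*q - 4)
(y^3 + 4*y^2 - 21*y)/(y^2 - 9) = y*(y + 7)/(y + 3)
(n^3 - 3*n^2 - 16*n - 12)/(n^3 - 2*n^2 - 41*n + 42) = (n^3 - 3*n^2 - 16*n - 12)/(n^3 - 2*n^2 - 41*n + 42)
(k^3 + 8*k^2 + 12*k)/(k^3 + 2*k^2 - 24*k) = (k + 2)/(k - 4)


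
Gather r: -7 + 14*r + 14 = 14*r + 7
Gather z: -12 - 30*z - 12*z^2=-12*z^2 - 30*z - 12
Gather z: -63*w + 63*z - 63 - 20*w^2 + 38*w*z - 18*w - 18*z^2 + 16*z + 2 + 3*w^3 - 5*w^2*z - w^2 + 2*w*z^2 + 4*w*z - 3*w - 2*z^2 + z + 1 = 3*w^3 - 21*w^2 - 84*w + z^2*(2*w - 20) + z*(-5*w^2 + 42*w + 80) - 60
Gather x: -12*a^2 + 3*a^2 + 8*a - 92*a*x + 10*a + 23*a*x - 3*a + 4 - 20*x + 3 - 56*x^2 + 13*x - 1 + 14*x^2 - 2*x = -9*a^2 + 15*a - 42*x^2 + x*(-69*a - 9) + 6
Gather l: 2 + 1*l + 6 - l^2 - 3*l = -l^2 - 2*l + 8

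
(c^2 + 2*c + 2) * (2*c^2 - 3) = 2*c^4 + 4*c^3 + c^2 - 6*c - 6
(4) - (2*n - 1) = 5 - 2*n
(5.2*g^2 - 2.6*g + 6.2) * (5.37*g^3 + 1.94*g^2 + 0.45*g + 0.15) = 27.924*g^5 - 3.874*g^4 + 30.59*g^3 + 11.638*g^2 + 2.4*g + 0.93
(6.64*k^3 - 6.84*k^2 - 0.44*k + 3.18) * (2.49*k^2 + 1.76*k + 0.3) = 16.5336*k^5 - 5.3452*k^4 - 11.142*k^3 + 5.0918*k^2 + 5.4648*k + 0.954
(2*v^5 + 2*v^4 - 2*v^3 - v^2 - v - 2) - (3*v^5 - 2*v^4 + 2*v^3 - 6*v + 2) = -v^5 + 4*v^4 - 4*v^3 - v^2 + 5*v - 4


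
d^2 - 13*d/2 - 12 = (d - 8)*(d + 3/2)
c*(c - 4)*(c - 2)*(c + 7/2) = c^4 - 5*c^3/2 - 13*c^2 + 28*c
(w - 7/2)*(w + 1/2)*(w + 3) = w^3 - 43*w/4 - 21/4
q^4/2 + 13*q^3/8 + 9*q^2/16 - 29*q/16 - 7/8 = (q/2 + 1/4)*(q - 1)*(q + 7/4)*(q + 2)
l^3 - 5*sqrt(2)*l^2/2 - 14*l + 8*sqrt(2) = (l - 4*sqrt(2))*(l - sqrt(2)/2)*(l + 2*sqrt(2))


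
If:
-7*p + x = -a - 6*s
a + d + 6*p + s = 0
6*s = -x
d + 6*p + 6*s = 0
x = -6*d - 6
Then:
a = 35/79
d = -72/79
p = 5/79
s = 7/79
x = -42/79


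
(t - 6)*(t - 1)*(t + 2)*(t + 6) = t^4 + t^3 - 38*t^2 - 36*t + 72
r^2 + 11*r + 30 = (r + 5)*(r + 6)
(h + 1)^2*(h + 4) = h^3 + 6*h^2 + 9*h + 4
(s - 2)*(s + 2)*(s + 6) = s^3 + 6*s^2 - 4*s - 24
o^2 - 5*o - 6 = (o - 6)*(o + 1)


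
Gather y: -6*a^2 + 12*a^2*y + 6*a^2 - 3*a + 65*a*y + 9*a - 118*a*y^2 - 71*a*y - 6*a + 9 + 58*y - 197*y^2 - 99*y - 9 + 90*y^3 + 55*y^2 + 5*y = 90*y^3 + y^2*(-118*a - 142) + y*(12*a^2 - 6*a - 36)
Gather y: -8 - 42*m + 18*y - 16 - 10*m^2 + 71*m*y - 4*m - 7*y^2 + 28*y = -10*m^2 - 46*m - 7*y^2 + y*(71*m + 46) - 24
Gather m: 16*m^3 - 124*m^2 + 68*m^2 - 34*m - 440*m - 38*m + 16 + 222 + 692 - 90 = 16*m^3 - 56*m^2 - 512*m + 840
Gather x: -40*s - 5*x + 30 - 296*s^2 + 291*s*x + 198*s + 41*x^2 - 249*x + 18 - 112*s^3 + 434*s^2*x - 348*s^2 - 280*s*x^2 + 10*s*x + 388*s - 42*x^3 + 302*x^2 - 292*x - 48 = -112*s^3 - 644*s^2 + 546*s - 42*x^3 + x^2*(343 - 280*s) + x*(434*s^2 + 301*s - 546)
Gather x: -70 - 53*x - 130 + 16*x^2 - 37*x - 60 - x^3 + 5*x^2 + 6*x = -x^3 + 21*x^2 - 84*x - 260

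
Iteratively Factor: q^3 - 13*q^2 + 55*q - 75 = (q - 5)*(q^2 - 8*q + 15) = (q - 5)^2*(q - 3)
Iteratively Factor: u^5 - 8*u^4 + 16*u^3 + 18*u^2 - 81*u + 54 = (u - 3)*(u^4 - 5*u^3 + u^2 + 21*u - 18) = (u - 3)*(u - 1)*(u^3 - 4*u^2 - 3*u + 18) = (u - 3)^2*(u - 1)*(u^2 - u - 6) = (u - 3)^3*(u - 1)*(u + 2)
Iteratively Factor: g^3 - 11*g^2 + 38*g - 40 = (g - 5)*(g^2 - 6*g + 8) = (g - 5)*(g - 2)*(g - 4)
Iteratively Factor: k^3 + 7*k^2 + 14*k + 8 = (k + 4)*(k^2 + 3*k + 2) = (k + 1)*(k + 4)*(k + 2)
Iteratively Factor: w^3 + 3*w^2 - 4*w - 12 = (w - 2)*(w^2 + 5*w + 6) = (w - 2)*(w + 2)*(w + 3)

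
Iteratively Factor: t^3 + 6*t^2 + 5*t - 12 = (t - 1)*(t^2 + 7*t + 12) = (t - 1)*(t + 4)*(t + 3)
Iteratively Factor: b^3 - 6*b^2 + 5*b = (b - 5)*(b^2 - b) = (b - 5)*(b - 1)*(b)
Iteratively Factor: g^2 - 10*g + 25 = (g - 5)*(g - 5)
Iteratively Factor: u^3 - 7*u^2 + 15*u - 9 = (u - 3)*(u^2 - 4*u + 3) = (u - 3)*(u - 1)*(u - 3)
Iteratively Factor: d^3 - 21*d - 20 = (d + 4)*(d^2 - 4*d - 5) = (d + 1)*(d + 4)*(d - 5)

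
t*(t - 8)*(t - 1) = t^3 - 9*t^2 + 8*t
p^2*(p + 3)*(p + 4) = p^4 + 7*p^3 + 12*p^2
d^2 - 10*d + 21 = (d - 7)*(d - 3)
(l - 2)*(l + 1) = l^2 - l - 2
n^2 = n^2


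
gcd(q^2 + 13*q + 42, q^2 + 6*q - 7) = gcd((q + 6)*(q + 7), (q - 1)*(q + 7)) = q + 7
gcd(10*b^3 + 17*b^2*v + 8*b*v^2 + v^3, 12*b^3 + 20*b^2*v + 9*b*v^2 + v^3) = 2*b^2 + 3*b*v + v^2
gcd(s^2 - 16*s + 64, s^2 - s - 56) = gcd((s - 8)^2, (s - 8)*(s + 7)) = s - 8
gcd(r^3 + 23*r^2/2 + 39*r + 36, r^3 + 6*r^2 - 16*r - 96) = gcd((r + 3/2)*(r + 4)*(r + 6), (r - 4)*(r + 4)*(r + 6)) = r^2 + 10*r + 24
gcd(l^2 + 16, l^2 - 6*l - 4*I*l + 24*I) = l - 4*I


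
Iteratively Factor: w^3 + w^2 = (w)*(w^2 + w) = w^2*(w + 1)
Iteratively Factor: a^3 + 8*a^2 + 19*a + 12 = (a + 3)*(a^2 + 5*a + 4) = (a + 1)*(a + 3)*(a + 4)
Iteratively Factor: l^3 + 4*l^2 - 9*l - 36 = (l + 4)*(l^2 - 9) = (l + 3)*(l + 4)*(l - 3)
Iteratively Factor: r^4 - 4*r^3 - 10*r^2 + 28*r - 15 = (r - 1)*(r^3 - 3*r^2 - 13*r + 15) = (r - 1)^2*(r^2 - 2*r - 15) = (r - 5)*(r - 1)^2*(r + 3)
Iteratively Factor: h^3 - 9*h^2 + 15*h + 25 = (h + 1)*(h^2 - 10*h + 25) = (h - 5)*(h + 1)*(h - 5)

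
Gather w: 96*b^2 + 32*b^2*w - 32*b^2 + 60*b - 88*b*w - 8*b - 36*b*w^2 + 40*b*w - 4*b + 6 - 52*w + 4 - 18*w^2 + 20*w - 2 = 64*b^2 + 48*b + w^2*(-36*b - 18) + w*(32*b^2 - 48*b - 32) + 8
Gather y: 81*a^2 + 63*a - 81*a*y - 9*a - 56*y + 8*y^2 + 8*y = 81*a^2 + 54*a + 8*y^2 + y*(-81*a - 48)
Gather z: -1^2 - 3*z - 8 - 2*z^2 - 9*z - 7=-2*z^2 - 12*z - 16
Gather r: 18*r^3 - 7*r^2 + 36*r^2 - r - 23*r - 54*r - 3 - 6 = 18*r^3 + 29*r^2 - 78*r - 9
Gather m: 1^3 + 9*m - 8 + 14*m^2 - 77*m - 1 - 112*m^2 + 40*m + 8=-98*m^2 - 28*m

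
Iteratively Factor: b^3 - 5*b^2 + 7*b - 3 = (b - 1)*(b^2 - 4*b + 3) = (b - 1)^2*(b - 3)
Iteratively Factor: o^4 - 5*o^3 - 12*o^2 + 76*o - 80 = (o - 5)*(o^3 - 12*o + 16) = (o - 5)*(o + 4)*(o^2 - 4*o + 4) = (o - 5)*(o - 2)*(o + 4)*(o - 2)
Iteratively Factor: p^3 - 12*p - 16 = (p + 2)*(p^2 - 2*p - 8) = (p - 4)*(p + 2)*(p + 2)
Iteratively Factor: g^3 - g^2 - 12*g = (g - 4)*(g^2 + 3*g) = g*(g - 4)*(g + 3)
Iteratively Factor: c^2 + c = (c + 1)*(c)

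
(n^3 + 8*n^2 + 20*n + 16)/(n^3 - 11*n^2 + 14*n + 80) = (n^2 + 6*n + 8)/(n^2 - 13*n + 40)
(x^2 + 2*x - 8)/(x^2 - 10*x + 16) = (x + 4)/(x - 8)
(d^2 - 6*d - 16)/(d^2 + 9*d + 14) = (d - 8)/(d + 7)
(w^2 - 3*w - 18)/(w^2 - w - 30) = (w + 3)/(w + 5)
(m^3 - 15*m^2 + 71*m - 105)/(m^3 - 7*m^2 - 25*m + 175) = (m - 3)/(m + 5)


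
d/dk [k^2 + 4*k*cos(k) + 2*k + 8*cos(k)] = -4*k*sin(k) + 2*k - 8*sin(k) + 4*cos(k) + 2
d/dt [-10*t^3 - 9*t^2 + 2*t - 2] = -30*t^2 - 18*t + 2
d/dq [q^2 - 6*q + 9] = 2*q - 6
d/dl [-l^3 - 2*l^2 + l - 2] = -3*l^2 - 4*l + 1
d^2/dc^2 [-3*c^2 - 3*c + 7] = -6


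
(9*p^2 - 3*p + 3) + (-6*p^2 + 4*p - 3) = 3*p^2 + p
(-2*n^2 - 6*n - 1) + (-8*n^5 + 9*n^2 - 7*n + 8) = -8*n^5 + 7*n^2 - 13*n + 7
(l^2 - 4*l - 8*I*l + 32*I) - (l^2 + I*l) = -4*l - 9*I*l + 32*I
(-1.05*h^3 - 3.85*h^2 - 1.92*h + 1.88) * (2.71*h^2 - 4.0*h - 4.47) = -2.8455*h^5 - 6.2335*h^4 + 14.8903*h^3 + 29.9843*h^2 + 1.0624*h - 8.4036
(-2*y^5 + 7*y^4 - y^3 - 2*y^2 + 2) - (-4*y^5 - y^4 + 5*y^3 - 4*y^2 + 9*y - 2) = 2*y^5 + 8*y^4 - 6*y^3 + 2*y^2 - 9*y + 4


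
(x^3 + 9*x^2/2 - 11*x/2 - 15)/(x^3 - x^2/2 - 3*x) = (x + 5)/x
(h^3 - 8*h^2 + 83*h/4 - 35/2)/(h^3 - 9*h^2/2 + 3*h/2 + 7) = (h - 5/2)/(h + 1)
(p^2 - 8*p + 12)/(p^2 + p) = (p^2 - 8*p + 12)/(p*(p + 1))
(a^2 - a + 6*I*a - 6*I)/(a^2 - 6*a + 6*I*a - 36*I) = (a - 1)/(a - 6)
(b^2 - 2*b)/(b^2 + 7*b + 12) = b*(b - 2)/(b^2 + 7*b + 12)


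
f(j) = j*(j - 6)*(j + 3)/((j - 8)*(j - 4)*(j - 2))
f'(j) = j*(j - 6)/((j - 8)*(j - 4)*(j - 2)) - j*(j - 6)*(j + 3)/((j - 8)*(j - 4)*(j - 2)^2) - j*(j - 6)*(j + 3)/((j - 8)*(j - 4)^2*(j - 2)) + j*(j + 3)/((j - 8)*(j - 4)*(j - 2)) - j*(j - 6)*(j + 3)/((j - 8)^2*(j - 4)*(j - 2)) + (j - 6)*(j + 3)/((j - 8)*(j - 4)*(j - 2))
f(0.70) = 0.44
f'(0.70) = 1.19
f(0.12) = 0.04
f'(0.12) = 0.36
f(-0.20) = -0.05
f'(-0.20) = 0.18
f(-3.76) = 0.05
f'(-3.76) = -0.07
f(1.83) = 16.19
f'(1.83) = 113.66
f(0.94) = 0.82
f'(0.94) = 2.07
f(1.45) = 3.20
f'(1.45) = 9.77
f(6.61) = -2.32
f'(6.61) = -4.67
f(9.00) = 9.26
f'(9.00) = -7.55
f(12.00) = 3.38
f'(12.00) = -0.53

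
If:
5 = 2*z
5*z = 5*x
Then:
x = 5/2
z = 5/2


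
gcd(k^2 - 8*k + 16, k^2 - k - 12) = k - 4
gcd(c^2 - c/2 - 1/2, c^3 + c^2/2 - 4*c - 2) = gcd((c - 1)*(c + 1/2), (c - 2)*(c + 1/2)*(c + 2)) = c + 1/2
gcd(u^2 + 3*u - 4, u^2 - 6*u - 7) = 1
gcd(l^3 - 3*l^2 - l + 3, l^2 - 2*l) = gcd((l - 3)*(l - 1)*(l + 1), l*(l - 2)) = 1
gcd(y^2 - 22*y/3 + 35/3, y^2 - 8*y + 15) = y - 5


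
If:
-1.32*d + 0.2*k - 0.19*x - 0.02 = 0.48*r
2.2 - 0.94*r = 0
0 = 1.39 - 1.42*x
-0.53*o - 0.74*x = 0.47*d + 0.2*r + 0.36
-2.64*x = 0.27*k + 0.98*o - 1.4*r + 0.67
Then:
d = 1.20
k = 14.59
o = -4.00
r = 2.34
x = 0.98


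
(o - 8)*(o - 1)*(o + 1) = o^3 - 8*o^2 - o + 8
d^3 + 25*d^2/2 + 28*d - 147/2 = (d - 3/2)*(d + 7)^2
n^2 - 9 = (n - 3)*(n + 3)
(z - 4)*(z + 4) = z^2 - 16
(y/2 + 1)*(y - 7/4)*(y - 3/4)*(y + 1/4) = y^4/2 - y^3/8 - 61*y^2/32 + 109*y/128 + 21/64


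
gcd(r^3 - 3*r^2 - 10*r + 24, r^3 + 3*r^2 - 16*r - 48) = r^2 - r - 12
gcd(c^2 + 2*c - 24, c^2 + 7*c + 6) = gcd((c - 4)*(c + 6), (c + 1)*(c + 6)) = c + 6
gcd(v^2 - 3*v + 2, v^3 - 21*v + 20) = v - 1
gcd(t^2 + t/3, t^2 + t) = t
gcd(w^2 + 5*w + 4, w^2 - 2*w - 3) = w + 1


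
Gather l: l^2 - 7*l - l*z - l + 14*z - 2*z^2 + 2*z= l^2 + l*(-z - 8) - 2*z^2 + 16*z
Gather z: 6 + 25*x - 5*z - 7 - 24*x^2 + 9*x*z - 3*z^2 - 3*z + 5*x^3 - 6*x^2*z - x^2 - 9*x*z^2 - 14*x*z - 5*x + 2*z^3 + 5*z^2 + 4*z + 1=5*x^3 - 25*x^2 + 20*x + 2*z^3 + z^2*(2 - 9*x) + z*(-6*x^2 - 5*x - 4)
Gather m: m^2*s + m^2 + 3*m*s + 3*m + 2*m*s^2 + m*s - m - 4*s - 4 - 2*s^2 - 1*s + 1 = m^2*(s + 1) + m*(2*s^2 + 4*s + 2) - 2*s^2 - 5*s - 3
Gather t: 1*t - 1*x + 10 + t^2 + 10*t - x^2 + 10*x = t^2 + 11*t - x^2 + 9*x + 10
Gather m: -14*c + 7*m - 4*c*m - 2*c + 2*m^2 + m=-16*c + 2*m^2 + m*(8 - 4*c)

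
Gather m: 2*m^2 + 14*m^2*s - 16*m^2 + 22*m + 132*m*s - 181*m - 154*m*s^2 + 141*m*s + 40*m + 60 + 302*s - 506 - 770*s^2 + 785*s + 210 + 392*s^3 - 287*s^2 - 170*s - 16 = m^2*(14*s - 14) + m*(-154*s^2 + 273*s - 119) + 392*s^3 - 1057*s^2 + 917*s - 252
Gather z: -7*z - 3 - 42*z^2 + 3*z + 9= -42*z^2 - 4*z + 6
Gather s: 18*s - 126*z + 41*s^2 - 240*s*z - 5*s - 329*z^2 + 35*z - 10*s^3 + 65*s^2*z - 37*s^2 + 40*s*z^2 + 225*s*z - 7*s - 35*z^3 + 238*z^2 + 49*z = -10*s^3 + s^2*(65*z + 4) + s*(40*z^2 - 15*z + 6) - 35*z^3 - 91*z^2 - 42*z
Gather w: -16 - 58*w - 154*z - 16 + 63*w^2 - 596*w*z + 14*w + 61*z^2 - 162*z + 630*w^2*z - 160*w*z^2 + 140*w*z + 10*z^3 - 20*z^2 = w^2*(630*z + 63) + w*(-160*z^2 - 456*z - 44) + 10*z^3 + 41*z^2 - 316*z - 32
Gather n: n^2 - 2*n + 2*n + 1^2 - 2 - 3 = n^2 - 4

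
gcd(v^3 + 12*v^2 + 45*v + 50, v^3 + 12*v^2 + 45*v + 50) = v^3 + 12*v^2 + 45*v + 50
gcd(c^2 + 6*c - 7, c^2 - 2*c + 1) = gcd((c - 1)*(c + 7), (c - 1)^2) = c - 1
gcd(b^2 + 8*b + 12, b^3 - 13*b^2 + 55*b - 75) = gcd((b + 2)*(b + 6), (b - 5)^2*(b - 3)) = 1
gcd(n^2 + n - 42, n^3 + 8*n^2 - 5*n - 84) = n + 7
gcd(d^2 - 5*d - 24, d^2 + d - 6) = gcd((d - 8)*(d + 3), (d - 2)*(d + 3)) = d + 3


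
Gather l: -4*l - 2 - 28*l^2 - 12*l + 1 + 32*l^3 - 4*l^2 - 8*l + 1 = 32*l^3 - 32*l^2 - 24*l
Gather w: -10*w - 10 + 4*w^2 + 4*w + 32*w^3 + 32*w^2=32*w^3 + 36*w^2 - 6*w - 10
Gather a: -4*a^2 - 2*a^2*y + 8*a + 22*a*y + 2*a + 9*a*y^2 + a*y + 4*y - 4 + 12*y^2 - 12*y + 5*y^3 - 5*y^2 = a^2*(-2*y - 4) + a*(9*y^2 + 23*y + 10) + 5*y^3 + 7*y^2 - 8*y - 4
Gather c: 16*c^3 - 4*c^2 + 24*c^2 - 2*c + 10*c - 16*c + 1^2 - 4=16*c^3 + 20*c^2 - 8*c - 3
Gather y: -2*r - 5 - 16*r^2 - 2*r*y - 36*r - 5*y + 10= -16*r^2 - 38*r + y*(-2*r - 5) + 5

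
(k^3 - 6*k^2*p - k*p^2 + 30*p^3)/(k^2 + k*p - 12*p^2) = (k^2 - 3*k*p - 10*p^2)/(k + 4*p)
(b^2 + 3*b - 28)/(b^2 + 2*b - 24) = (b + 7)/(b + 6)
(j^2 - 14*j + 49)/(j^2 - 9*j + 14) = (j - 7)/(j - 2)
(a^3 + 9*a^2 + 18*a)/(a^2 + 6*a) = a + 3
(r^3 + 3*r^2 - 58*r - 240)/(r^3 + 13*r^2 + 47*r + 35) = (r^2 - 2*r - 48)/(r^2 + 8*r + 7)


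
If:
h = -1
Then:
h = -1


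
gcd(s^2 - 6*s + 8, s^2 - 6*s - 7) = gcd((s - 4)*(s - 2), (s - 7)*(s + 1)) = 1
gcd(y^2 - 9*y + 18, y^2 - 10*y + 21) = y - 3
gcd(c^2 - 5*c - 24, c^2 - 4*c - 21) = c + 3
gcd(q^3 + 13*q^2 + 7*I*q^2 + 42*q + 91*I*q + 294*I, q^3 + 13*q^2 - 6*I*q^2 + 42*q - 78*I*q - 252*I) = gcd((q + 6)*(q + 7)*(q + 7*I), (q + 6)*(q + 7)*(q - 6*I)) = q^2 + 13*q + 42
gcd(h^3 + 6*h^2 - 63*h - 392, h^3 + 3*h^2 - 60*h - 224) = h^2 - h - 56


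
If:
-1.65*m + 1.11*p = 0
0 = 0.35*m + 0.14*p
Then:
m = 0.00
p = 0.00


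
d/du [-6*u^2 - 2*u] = -12*u - 2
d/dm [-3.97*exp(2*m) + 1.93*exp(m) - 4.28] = (1.93 - 7.94*exp(m))*exp(m)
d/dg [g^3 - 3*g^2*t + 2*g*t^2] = 3*g^2 - 6*g*t + 2*t^2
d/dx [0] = 0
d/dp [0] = 0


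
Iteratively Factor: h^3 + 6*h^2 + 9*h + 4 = (h + 4)*(h^2 + 2*h + 1) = (h + 1)*(h + 4)*(h + 1)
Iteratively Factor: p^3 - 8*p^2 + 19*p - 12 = (p - 1)*(p^2 - 7*p + 12) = (p - 3)*(p - 1)*(p - 4)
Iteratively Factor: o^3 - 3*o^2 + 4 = (o - 2)*(o^2 - o - 2) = (o - 2)^2*(o + 1)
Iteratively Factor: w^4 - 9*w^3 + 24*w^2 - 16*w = (w - 4)*(w^3 - 5*w^2 + 4*w) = w*(w - 4)*(w^2 - 5*w + 4) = w*(w - 4)*(w - 1)*(w - 4)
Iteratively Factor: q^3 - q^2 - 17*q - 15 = (q - 5)*(q^2 + 4*q + 3) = (q - 5)*(q + 1)*(q + 3)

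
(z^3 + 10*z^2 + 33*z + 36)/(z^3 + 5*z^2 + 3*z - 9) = (z + 4)/(z - 1)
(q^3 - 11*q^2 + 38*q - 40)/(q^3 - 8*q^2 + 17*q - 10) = (q - 4)/(q - 1)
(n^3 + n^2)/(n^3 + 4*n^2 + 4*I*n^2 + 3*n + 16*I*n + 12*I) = n^2/(n^2 + n*(3 + 4*I) + 12*I)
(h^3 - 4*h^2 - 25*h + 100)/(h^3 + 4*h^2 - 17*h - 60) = (h - 5)/(h + 3)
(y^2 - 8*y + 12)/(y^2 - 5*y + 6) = (y - 6)/(y - 3)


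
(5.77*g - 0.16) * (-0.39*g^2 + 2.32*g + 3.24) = -2.2503*g^3 + 13.4488*g^2 + 18.3236*g - 0.5184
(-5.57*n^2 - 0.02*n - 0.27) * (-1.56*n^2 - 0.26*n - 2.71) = 8.6892*n^4 + 1.4794*n^3 + 15.5211*n^2 + 0.1244*n + 0.7317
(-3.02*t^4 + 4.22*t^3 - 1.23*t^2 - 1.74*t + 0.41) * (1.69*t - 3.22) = -5.1038*t^5 + 16.8562*t^4 - 15.6671*t^3 + 1.02*t^2 + 6.2957*t - 1.3202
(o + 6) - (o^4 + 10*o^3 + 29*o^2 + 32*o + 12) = -o^4 - 10*o^3 - 29*o^2 - 31*o - 6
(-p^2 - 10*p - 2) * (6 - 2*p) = 2*p^3 + 14*p^2 - 56*p - 12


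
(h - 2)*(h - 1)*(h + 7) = h^3 + 4*h^2 - 19*h + 14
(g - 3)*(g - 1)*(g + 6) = g^3 + 2*g^2 - 21*g + 18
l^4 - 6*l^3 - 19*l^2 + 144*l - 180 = (l - 6)*(l - 3)*(l - 2)*(l + 5)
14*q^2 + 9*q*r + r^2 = (2*q + r)*(7*q + r)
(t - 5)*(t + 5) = t^2 - 25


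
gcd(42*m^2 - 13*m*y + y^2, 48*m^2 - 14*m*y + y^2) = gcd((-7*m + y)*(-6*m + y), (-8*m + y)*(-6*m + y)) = -6*m + y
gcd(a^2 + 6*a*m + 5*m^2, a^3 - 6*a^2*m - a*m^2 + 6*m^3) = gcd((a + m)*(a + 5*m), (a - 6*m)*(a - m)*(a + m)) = a + m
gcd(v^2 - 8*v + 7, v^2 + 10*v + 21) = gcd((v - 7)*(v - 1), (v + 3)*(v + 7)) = 1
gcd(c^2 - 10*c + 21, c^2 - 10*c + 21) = c^2 - 10*c + 21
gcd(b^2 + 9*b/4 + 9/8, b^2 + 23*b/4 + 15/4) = b + 3/4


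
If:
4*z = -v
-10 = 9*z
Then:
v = 40/9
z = -10/9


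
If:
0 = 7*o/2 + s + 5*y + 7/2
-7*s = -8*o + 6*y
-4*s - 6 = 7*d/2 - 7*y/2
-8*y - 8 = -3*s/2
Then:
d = -16888/4921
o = 9/703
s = 528/703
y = -604/703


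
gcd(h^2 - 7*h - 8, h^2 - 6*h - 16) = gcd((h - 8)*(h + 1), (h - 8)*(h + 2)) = h - 8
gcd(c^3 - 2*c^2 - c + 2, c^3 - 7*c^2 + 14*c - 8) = c^2 - 3*c + 2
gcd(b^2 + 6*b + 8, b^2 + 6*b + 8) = b^2 + 6*b + 8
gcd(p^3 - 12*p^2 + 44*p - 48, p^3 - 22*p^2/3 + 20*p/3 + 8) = p^2 - 8*p + 12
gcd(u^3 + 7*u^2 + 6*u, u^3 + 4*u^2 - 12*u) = u^2 + 6*u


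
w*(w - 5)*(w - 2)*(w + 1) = w^4 - 6*w^3 + 3*w^2 + 10*w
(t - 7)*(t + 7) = t^2 - 49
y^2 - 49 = (y - 7)*(y + 7)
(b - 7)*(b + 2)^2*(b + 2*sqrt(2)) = b^4 - 3*b^3 + 2*sqrt(2)*b^3 - 24*b^2 - 6*sqrt(2)*b^2 - 48*sqrt(2)*b - 28*b - 56*sqrt(2)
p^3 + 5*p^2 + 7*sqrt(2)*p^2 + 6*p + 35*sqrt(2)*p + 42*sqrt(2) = (p + 2)*(p + 3)*(p + 7*sqrt(2))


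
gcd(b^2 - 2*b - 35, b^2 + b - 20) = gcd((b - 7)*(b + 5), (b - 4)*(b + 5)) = b + 5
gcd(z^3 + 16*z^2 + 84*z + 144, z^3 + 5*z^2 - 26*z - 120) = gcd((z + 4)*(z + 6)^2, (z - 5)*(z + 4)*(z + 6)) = z^2 + 10*z + 24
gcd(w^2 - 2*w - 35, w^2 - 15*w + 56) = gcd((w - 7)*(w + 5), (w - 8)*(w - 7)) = w - 7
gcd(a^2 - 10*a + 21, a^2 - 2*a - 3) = a - 3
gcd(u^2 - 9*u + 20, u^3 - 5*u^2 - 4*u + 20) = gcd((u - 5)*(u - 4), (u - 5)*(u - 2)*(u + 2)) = u - 5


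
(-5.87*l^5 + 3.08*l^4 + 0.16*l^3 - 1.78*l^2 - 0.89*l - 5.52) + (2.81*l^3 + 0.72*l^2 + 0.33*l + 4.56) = -5.87*l^5 + 3.08*l^4 + 2.97*l^3 - 1.06*l^2 - 0.56*l - 0.96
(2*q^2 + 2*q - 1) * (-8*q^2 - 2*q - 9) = -16*q^4 - 20*q^3 - 14*q^2 - 16*q + 9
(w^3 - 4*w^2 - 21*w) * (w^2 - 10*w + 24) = w^5 - 14*w^4 + 43*w^3 + 114*w^2 - 504*w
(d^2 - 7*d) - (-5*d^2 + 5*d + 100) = 6*d^2 - 12*d - 100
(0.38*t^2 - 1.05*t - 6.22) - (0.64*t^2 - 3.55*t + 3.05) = -0.26*t^2 + 2.5*t - 9.27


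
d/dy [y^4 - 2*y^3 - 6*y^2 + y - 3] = 4*y^3 - 6*y^2 - 12*y + 1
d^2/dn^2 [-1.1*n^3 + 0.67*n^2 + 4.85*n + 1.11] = 1.34 - 6.6*n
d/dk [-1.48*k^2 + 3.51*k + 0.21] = 3.51 - 2.96*k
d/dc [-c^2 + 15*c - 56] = 15 - 2*c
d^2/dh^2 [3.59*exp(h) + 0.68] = 3.59*exp(h)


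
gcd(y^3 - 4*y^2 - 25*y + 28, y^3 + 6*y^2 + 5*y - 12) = y^2 + 3*y - 4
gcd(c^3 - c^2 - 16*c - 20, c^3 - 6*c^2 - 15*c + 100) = c - 5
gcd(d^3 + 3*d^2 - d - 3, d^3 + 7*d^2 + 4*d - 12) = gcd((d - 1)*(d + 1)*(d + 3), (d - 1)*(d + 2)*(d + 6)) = d - 1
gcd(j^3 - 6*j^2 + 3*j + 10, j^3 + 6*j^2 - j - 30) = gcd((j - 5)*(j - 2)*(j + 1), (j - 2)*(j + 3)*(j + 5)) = j - 2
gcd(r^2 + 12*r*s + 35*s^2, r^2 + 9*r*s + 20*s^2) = r + 5*s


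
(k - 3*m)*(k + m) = k^2 - 2*k*m - 3*m^2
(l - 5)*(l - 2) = l^2 - 7*l + 10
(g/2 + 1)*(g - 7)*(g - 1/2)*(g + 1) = g^4/2 - 9*g^3/4 - 17*g^2/2 - 9*g/4 + 7/2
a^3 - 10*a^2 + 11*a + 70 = (a - 7)*(a - 5)*(a + 2)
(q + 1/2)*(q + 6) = q^2 + 13*q/2 + 3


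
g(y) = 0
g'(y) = 0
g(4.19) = 0.00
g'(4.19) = 0.00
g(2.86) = 0.00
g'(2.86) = 0.00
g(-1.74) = 0.00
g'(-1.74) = 0.00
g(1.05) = 0.00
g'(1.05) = 0.00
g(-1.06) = 0.00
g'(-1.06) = 0.00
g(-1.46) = 0.00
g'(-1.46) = 0.00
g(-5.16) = 0.00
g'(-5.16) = 0.00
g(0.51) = 0.00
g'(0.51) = 0.00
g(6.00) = 0.00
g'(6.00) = 0.00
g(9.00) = 0.00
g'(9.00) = 0.00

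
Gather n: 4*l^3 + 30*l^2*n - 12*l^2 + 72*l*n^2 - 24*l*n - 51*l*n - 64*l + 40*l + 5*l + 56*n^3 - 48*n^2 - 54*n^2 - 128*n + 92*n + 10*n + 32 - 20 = 4*l^3 - 12*l^2 - 19*l + 56*n^3 + n^2*(72*l - 102) + n*(30*l^2 - 75*l - 26) + 12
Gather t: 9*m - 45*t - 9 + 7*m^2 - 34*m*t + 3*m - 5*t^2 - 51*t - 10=7*m^2 + 12*m - 5*t^2 + t*(-34*m - 96) - 19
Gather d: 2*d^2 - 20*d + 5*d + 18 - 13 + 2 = 2*d^2 - 15*d + 7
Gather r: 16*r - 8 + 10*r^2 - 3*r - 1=10*r^2 + 13*r - 9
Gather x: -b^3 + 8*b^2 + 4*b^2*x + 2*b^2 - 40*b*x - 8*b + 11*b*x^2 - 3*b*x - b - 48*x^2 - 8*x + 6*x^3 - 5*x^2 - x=-b^3 + 10*b^2 - 9*b + 6*x^3 + x^2*(11*b - 53) + x*(4*b^2 - 43*b - 9)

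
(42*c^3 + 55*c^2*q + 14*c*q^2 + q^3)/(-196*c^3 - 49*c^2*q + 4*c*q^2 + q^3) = (6*c^2 + 7*c*q + q^2)/(-28*c^2 - 3*c*q + q^2)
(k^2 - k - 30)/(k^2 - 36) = (k + 5)/(k + 6)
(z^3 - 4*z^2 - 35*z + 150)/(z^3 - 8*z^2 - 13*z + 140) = (z^2 + z - 30)/(z^2 - 3*z - 28)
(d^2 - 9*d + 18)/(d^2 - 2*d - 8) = (-d^2 + 9*d - 18)/(-d^2 + 2*d + 8)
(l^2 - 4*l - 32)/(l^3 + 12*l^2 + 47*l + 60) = (l - 8)/(l^2 + 8*l + 15)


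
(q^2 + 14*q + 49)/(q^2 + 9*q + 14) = (q + 7)/(q + 2)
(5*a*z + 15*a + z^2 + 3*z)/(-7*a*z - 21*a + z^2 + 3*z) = (5*a + z)/(-7*a + z)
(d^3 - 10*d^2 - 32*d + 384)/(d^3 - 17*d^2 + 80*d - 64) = (d + 6)/(d - 1)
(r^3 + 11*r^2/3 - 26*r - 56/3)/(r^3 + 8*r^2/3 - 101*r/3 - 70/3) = (r - 4)/(r - 5)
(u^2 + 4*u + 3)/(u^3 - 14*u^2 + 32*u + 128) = (u^2 + 4*u + 3)/(u^3 - 14*u^2 + 32*u + 128)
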